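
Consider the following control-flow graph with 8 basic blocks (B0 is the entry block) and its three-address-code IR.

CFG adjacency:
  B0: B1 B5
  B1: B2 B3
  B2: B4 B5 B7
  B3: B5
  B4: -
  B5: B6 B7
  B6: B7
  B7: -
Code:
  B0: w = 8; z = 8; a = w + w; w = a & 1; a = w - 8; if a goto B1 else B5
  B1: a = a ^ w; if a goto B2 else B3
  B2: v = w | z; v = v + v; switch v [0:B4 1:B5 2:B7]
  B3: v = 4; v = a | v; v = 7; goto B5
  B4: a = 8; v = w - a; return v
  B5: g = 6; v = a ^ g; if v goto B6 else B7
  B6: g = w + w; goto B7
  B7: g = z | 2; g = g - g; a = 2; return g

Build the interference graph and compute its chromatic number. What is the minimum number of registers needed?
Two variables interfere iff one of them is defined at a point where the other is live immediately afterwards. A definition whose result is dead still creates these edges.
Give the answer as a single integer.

Block summaries:
  B0 def {a,w,z} use ∅
  B1 def {a} use {a,w}
  B2 def {v} use {w,z}
  B3 def {v} use {a}
  B4 def {a,v} use {w}
  B5 def {g,v} use {a}
  B6 def {g} use {w}
  B7 def {a,g} use {z}

Live sets:
  B0: in=∅ out={a,w,z}
  B1: in={a,w,z} out={a,w,z}
  B2: in={a,w,z} out={a,w,z}
  B3: in={a,w,z} out={a,w,z}
  B4: in={w} out=∅
  B5: in={a,w,z} out={w,z}
  B6: in={w,z} out={z}
  B7: in={z} out=∅

Interfere edges:
  a — {g,v,w,z}
  g — {a,w,z}
  v — {a,w,z}
  w — {a,g,v,z}
  z — {a,g,v,w}

Colouring:
  {a,g,w,z} pairwise interfere (4-clique) ⇒ χ ≥ 4
  assign a→r0 g→r3 v→r3 w→r1 z→r2 — no edge inside a register ⇒ χ ≤ 4
  χ = 4

Answer: 4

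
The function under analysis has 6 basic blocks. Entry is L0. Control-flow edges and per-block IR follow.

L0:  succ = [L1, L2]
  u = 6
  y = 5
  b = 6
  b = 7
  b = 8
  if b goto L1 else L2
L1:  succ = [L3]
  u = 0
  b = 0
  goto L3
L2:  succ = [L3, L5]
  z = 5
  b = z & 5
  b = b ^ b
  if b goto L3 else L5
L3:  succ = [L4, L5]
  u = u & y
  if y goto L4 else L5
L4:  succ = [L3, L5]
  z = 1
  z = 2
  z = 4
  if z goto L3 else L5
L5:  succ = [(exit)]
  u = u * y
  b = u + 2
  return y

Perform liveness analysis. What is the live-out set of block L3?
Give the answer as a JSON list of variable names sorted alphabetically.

def/use:
  L0: {b,u,y} / ∅
  L1: {b,u} / ∅
  L2: {b,z} / ∅
  L3: {u} / {u,y}
  L4: {z} / ∅
  L5: {b,u} / {u,y}

Backward fixpoint:
  L0 li=∅ lo={u,y}
  L1 li={y} lo={u,y}
  L2 li={u,y} lo={u,y}
  L3 li={u,y} lo={u,y}
  L4 li={u,y} lo={u,y}
  L5 li={u,y} lo=∅

live-out(L3) = ["u", "y"]

Answer: ["u", "y"]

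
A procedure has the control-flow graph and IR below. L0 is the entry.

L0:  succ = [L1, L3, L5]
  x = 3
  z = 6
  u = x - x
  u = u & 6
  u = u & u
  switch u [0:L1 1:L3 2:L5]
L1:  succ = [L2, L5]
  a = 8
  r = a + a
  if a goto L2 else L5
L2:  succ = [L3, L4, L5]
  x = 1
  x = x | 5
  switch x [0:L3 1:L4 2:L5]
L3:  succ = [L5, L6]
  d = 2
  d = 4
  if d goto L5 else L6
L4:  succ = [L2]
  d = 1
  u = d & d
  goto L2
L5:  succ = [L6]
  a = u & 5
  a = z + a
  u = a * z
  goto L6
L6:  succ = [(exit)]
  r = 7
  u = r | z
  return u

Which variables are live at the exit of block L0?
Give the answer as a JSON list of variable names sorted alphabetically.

Block summaries:
  L0: {u,x,z} / ∅
  L1: {a,r} / ∅
  L2: {x} / ∅
  L3: {d} / ∅
  L4: {d,u} / ∅
  L5: {a,u} / {u,z}
  L6: {r,u} / {z}

Liveness:
  live L0: ∅→{u,z}
  live L1: {u,z}→{u,z}
  live L2: {u,z}→{u,z}
  live L3: {u,z}→{u,z}
  live L4: {z}→{u,z}
  live L5: {u,z}→{z}
  live L6: {z}→∅

live-out(L0) = ["u", "z"]

Answer: ["u", "z"]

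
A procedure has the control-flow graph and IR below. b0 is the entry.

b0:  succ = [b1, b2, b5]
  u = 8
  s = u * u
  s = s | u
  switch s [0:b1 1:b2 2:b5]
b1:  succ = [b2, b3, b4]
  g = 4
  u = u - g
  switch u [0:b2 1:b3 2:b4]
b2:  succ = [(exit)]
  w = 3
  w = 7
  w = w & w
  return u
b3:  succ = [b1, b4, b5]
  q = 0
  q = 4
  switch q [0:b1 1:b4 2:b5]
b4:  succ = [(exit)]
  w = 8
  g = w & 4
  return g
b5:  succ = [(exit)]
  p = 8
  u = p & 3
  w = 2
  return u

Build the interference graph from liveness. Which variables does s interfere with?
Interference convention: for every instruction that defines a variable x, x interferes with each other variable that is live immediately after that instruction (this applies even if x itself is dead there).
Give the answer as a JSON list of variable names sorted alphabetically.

Answer: ["u"]

Derivation:
Per-block:
  b0 def {s,u} use ∅
  b1 def {g,u} use {u}
  b2 def {w} use {u}
  b3 def {q} use ∅
  b4 def {g,w} use ∅
  b5 def {p,u,w} use ∅

Liveness:
  b0: in=∅ out={u}
  b1: in={u} out={u}
  b2: in={u} out=∅
  b3: in={u} out={u}
  b4: in=∅ out=∅
  b5: in=∅ out=∅

Conflict graph:
  g — {u}
  p — ∅
  q — {u}
  s — {u}
  u — {g,q,s,w}
  w — {u}

N(s) = ["u"]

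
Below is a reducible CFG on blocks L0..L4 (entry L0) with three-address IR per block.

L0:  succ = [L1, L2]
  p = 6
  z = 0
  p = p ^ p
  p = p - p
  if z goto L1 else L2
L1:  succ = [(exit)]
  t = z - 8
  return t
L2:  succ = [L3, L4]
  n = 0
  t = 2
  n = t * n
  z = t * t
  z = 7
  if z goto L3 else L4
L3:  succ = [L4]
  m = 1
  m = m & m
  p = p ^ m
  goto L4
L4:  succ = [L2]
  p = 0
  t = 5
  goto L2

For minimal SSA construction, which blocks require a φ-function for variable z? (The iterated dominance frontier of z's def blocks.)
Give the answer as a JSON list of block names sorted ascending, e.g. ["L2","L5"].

Answer: ["L2"]

Analysis:
idom tree: L1←L0 L2←L0 L3←L2 L4←L2
Dom∩ at merges:
  L2: preds {L0,L4}: {L0} ∩ {L0,L2,L4} = {L0}; idom=L0
  L4: preds {L2,L3}: {L0,L2} ∩ {L0,L2,L3} = {L0,L2}; idom=L2

DF walk-up:
  join L2 pred L0: · stop@L0
  join L2 pred L4: L4→L2 stop@L0
  join L4 pred L2: · stop@L2
  join L4 pred L3: L3 stop@L2
  DF(L0)=∅
  DF(L1)=∅
  DF(L2)={L2}
  DF(L3)={L4}
  DF(L4)={L2}

φ for z: defs {L0,L2}
  DF⁺ = {L2}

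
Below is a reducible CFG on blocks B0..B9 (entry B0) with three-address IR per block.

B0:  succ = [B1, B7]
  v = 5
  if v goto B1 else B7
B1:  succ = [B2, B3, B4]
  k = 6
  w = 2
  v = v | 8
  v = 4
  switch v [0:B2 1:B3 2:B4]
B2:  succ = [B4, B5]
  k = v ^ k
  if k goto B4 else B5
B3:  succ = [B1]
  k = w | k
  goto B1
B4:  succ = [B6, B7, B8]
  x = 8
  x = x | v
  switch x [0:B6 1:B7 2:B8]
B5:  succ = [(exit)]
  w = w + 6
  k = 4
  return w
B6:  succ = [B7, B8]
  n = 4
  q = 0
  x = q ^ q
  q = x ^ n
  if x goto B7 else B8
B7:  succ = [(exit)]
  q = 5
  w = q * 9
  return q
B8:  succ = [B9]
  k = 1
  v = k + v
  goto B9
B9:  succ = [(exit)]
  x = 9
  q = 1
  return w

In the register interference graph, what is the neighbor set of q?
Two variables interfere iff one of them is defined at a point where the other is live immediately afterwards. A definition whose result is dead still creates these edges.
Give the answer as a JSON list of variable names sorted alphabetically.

Answer: ["n", "v", "w", "x"]

Working:
Per-block:
  B0: def={v} ue=∅
  B1: def={k,v,w} ue={v}
  B2: def={k} ue={k,v}
  B3: def={k} ue={k,w}
  B4: def={x} ue={v}
  B5: def={k,w} ue={w}
  B6: def={n,q,x} ue=∅
  B7: def={q,w} ue=∅
  B8: def={k,v} ue={v}
  B9: def={q,x} ue={w}

Backward fixpoint:
  B0: in=∅ out={v}
  B1: in={v} out={k,v,w}
  B2: in={k,v,w} out={v,w}
  B3: in={k,v,w} out={v}
  B4: in={v,w} out={v,w}
  B5: in={w} out=∅
  B6: in={v,w} out={v,w}
  B7: in=∅ out=∅
  B8: in={v,w} out={w}
  B9: in={w} out=∅

Interference:
  k: {v,w}
  n: {q,v,w,x}
  q: {n,v,w,x}
  v: {k,n,q,w,x}
  w: {k,n,q,v,x}
  x: {n,q,v,w}

N(q) = ["n", "v", "w", "x"]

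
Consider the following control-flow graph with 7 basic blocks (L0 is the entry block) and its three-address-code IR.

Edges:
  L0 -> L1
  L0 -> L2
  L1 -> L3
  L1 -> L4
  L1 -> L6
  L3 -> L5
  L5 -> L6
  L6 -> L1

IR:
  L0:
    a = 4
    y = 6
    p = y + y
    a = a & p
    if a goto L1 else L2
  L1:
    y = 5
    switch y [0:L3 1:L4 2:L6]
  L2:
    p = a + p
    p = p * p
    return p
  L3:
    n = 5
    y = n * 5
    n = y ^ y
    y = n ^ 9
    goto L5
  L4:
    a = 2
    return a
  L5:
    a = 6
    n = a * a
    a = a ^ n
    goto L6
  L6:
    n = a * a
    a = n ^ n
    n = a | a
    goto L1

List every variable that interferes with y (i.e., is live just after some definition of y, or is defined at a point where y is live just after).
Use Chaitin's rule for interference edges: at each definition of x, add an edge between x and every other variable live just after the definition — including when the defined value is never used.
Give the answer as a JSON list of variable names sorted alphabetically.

Answer: ["a"]

Working:
Block summaries:
  L0: {a,p,y} / ∅
  L1: {y} / ∅
  L2: {p} / {a,p}
  L3: {n,y} / ∅
  L4: {a} / ∅
  L5: {a,n} / ∅
  L6: {a,n} / {a}

Backward fixpoint:
  live L0: ∅→{a,p}
  live L1: {a}→{a}
  live L2: {a,p}→∅
  live L3: ∅→∅
  live L4: ∅→∅
  live L5: ∅→{a}
  live L6: {a}→{a}

Interference:
  a↔{n,p,y}
  n↔{a}
  p↔{a}
  y↔{a}

N(y) = ["a"]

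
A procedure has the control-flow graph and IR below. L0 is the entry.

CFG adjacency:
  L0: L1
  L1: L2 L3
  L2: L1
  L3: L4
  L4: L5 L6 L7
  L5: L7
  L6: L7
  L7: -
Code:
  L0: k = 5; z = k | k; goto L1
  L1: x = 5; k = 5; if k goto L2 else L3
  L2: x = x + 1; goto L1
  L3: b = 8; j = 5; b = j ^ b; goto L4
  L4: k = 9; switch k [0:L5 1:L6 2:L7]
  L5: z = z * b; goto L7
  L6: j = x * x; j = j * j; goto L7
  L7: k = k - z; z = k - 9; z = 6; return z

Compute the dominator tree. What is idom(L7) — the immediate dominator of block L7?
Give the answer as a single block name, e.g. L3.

idom tree: L1←L0 L2←L1 L3←L1 L4←L3 L5←L4 L6←L4 L7←L4
Dom∩ at merges:
  L1: preds {L0,L2}: {L0} ∩ {L0,L1,L2} = {L0}; idom=L0
  L7: preds {L4,L5,L6}: {L0,L1,L3,L4} ∩ {L0,L1,L3,L4,L5} ∩ {L0,L1,L3,L4,L6} = {L0,L1,L3,L4}; idom=L4

idom(L7) = L4

Answer: L4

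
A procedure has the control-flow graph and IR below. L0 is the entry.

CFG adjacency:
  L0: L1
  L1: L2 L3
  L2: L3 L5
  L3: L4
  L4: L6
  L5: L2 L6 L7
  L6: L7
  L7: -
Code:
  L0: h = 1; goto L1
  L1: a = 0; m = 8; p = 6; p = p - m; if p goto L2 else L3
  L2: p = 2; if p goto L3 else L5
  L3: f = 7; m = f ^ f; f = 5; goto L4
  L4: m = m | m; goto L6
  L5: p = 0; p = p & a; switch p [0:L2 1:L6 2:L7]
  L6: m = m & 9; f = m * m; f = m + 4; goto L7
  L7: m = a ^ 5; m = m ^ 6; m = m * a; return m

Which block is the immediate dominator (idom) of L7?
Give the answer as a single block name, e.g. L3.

idom tree: L1←L0 L2←L1 L3←L1 L4←L3 L5←L2 L6←L1 L7←L1
Dom∩ at merges:
  L2: preds {L1,L5}: {L0,L1} ∩ {L0,L1,L2,L5} = {L0,L1}; idom=L1
  L3: preds {L1,L2}: {L0,L1} ∩ {L0,L1,L2} = {L0,L1}; idom=L1
  L6: preds {L4,L5}: {L0,L1,L3,L4} ∩ {L0,L1,L2,L5} = {L0,L1}; idom=L1
  L7: preds {L5,L6}: {L0,L1,L2,L5} ∩ {L0,L1,L6} = {L0,L1}; idom=L1

idom(L7) = L1

Answer: L1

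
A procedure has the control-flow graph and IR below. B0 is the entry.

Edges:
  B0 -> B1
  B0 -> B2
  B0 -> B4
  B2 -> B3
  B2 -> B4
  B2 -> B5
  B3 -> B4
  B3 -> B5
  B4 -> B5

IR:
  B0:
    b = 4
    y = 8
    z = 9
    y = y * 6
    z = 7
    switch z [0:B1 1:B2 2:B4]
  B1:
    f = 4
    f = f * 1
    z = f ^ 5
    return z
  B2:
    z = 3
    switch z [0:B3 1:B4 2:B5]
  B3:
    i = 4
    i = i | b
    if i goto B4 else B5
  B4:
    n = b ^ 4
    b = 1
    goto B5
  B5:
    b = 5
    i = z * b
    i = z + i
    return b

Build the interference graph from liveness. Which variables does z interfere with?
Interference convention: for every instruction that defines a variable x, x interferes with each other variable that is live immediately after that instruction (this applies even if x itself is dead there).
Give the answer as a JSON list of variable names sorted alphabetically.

Answer: ["b", "i", "n", "y"]

Analysis:
Block summaries:
  B0 def {b,y,z} use ∅
  B1 def {f,z} use ∅
  B2 def {z} use ∅
  B3 def {i} use {b}
  B4 def {b,n} use {b}
  B5 def {b,i} use {z}

Backward fixpoint:
  B0 li=∅ lo={b,z}
  B1 li=∅ lo=∅
  B2 li={b} lo={b,z}
  B3 li={b,z} lo={b,z}
  B4 li={b,z} lo={z}
  B5 li={z} lo=∅

Interfere edges:
  b↔{i,y,z}
  f↔∅
  i↔{b,z}
  n↔{z}
  y↔{b,z}
  z↔{b,i,n,y}

N(z) = ["b", "i", "n", "y"]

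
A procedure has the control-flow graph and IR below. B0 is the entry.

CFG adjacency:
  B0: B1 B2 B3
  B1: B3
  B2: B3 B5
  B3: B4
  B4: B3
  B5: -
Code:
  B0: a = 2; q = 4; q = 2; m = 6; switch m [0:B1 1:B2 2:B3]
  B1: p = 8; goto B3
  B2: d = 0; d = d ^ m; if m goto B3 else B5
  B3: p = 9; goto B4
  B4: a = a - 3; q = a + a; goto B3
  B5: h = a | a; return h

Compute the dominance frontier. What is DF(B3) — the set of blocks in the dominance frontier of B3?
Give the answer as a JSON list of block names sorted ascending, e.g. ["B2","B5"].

idom tree: B1←B0 B2←B0 B3←B0 B4←B3 B5←B2
Join-block Dom:
  B3: preds {B0,B1,B2,B4}: {B0} ∩ {B0,B1} ∩ {B0,B2} ∩ {B0,B3,B4} = {B0}; idom=B0

DF walk-up:
  join B3 pred B0: · stop@B0
  join B3 pred B1: B1 stop@B0
  join B3 pred B2: B2 stop@B0
  join B3 pred B4: B4→B3 stop@B0
  B0: DF=∅
  B1: DF={B3}
  B2: DF={B3}
  B3: DF={B3}
  B4: DF={B3}
  B5: DF=∅

DF(B3) = ["B3"]

Answer: ["B3"]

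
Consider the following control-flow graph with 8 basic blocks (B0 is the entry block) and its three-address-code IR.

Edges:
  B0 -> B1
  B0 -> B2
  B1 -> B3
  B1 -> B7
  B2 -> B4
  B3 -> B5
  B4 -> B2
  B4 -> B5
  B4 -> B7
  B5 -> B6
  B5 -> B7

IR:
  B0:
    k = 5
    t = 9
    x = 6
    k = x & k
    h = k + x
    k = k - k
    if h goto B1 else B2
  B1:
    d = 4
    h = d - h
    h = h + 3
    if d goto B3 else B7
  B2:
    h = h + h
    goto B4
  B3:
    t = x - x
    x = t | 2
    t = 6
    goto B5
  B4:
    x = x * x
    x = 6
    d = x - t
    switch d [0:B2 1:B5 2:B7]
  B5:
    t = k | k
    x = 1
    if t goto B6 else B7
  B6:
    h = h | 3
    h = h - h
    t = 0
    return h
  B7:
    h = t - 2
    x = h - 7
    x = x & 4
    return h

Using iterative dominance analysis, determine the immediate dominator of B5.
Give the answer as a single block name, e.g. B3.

idom tree: B1←B0 B2←B0 B3←B1 B4←B2 B5←B0 B6←B5 B7←B0
Join-block Dom:
  B2: preds {B0,B4}: {B0} ∩ {B0,B2,B4} = {B0}; idom=B0
  B5: preds {B3,B4}: {B0,B1,B3} ∩ {B0,B2,B4} = {B0}; idom=B0
  B7: preds {B1,B4,B5}: {B0,B1} ∩ {B0,B2,B4} ∩ {B0,B5} = {B0}; idom=B0

idom(B5) = B0

Answer: B0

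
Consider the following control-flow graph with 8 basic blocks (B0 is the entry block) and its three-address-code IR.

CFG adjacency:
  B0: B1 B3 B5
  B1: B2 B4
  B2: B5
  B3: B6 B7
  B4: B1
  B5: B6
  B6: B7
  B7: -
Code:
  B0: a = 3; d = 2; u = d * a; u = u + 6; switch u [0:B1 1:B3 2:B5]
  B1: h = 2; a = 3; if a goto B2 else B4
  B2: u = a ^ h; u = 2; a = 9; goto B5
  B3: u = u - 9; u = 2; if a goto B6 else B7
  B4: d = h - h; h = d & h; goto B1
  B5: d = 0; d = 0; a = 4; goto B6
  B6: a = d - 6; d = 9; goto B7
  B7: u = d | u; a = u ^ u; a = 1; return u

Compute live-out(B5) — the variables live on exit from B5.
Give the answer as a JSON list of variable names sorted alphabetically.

def/use:
  B0: {a,d,u} / ∅
  B1: {a,h} / ∅
  B2: {a,u} / {a,h}
  B3: {u} / {a,u}
  B4: {d,h} / {h}
  B5: {a,d} / ∅
  B6: {a,d} / {d}
  B7: {a,u} / {d,u}

Backward fixpoint:
  B0: in=∅ out={a,d,u}
  B1: in=∅ out={a,h}
  B2: in={a,h} out={u}
  B3: in={a,d,u} out={d,u}
  B4: in={h} out=∅
  B5: in={u} out={d,u}
  B6: in={d,u} out={d,u}
  B7: in={d,u} out=∅

live-out(B5) = ["d", "u"]

Answer: ["d", "u"]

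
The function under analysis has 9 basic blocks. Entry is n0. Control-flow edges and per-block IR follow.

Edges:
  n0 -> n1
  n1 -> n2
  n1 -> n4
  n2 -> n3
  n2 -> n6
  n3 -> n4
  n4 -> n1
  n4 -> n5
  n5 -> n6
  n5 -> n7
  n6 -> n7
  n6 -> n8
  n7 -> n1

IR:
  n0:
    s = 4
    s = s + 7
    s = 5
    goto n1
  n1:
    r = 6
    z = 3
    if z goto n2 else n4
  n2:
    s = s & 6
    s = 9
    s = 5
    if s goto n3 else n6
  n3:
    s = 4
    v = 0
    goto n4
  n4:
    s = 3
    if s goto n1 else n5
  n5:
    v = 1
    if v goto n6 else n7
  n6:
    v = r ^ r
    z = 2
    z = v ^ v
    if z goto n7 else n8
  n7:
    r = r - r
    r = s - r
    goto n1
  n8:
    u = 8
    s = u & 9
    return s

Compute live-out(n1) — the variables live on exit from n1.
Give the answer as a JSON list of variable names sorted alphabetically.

def/use:
  n0 def {s} use ∅
  n1 def {r,z} use ∅
  n2 def {s} use {s}
  n3 def {s,v} use ∅
  n4 def {s} use ∅
  n5 def {v} use ∅
  n6 def {v,z} use {r}
  n7 def {r} use {r,s}
  n8 def {s,u} use ∅

Liveness:
  n0 li=∅ lo={s}
  n1 li={s} lo={r,s}
  n2 li={r,s} lo={r,s}
  n3 li={r} lo={r}
  n4 li={r} lo={r,s}
  n5 li={r,s} lo={r,s}
  n6 li={r,s} lo={r,s}
  n7 li={r,s} lo={s}
  n8 li=∅ lo=∅

live-out(n1) = ["r", "s"]

Answer: ["r", "s"]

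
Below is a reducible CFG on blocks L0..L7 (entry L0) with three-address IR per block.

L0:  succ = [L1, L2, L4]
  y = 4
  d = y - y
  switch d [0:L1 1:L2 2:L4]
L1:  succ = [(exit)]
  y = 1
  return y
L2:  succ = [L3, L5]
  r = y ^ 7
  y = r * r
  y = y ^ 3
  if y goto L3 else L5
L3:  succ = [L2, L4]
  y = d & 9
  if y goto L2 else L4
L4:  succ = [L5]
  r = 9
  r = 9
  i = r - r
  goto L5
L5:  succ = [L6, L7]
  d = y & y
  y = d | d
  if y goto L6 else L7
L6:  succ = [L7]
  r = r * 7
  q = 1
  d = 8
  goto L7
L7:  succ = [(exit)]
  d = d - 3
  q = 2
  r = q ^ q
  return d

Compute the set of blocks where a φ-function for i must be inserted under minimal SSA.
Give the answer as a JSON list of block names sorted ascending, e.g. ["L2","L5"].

Answer: ["L5"]

Working:
idom tree: L1←L0 L2←L0 L3←L2 L4←L0 L5←L0 L6←L5 L7←L5
Join-block Dom:
  L2: preds {L0,L3}: {L0} ∩ {L0,L2,L3} = {L0}; idom=L0
  L4: preds {L0,L3}: {L0} ∩ {L0,L2,L3} = {L0}; idom=L0
  L5: preds {L2,L4}: {L0,L2} ∩ {L0,L4} = {L0}; idom=L0
  L7: preds {L5,L6}: {L0,L5} ∩ {L0,L5,L6} = {L0,L5}; idom=L5

DF walk-up:
  L2←L0: walk · to L0
  L2←L3: walk L3→L2 to L0
  L4←L0: walk · to L0
  L4←L3: walk L3→L2 to L0
  L5←L2: walk L2 to L0
  L5←L4: walk L4 to L0
  L7←L5: walk · to L5
  L7←L6: walk L6 to L5
  L0: DF=∅
  L1: DF=∅
  L2: DF={L2,L4,L5}
  L3: DF={L2,L4}
  L4: DF={L5}
  L5: DF=∅
  L6: DF={L7}
  L7: DF=∅

φ for i: defs {L4}
  DF⁺ = {L5}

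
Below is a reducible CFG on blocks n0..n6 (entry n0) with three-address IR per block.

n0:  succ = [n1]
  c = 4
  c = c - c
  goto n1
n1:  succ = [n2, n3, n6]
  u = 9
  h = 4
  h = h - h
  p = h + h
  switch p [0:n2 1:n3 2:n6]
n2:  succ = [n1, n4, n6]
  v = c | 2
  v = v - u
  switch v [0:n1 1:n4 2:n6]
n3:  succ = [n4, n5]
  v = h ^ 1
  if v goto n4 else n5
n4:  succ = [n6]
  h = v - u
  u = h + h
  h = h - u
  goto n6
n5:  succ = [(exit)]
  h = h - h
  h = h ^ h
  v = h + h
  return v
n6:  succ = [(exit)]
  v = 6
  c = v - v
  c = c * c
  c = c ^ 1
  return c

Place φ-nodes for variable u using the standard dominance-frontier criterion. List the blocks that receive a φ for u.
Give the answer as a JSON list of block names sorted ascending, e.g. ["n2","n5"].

Answer: ["n1", "n6"]

Working:
idom tree: n1←n0 n2←n1 n3←n1 n4←n1 n5←n3 n6←n1
Dom∩ at merges:
  n1: preds {n0,n2}: {n0} ∩ {n0,n1,n2} = {n0}; idom=n0
  n4: preds {n2,n3}: {n0,n1,n2} ∩ {n0,n1,n3} = {n0,n1}; idom=n1
  n6: preds {n1,n2,n4}: {n0,n1} ∩ {n0,n1,n2} ∩ {n0,n1,n4} = {n0,n1}; idom=n1

Frontier:
  join n1 pred n0: · stop@n0
  join n1 pred n2: n2→n1 stop@n0
  join n4 pred n2: n2 stop@n1
  join n4 pred n3: n3 stop@n1
  join n6 pred n1: · stop@n1
  join n6 pred n2: n2 stop@n1
  join n6 pred n4: n4 stop@n1
  n0 → ∅
  n1 → {n1}
  n2 → {n1,n4,n6}
  n3 → {n4}
  n4 → {n6}
  n5 → ∅
  n6 → ∅

φ for u: defs {n1,n4}
  DF⁺ = {n1,n6}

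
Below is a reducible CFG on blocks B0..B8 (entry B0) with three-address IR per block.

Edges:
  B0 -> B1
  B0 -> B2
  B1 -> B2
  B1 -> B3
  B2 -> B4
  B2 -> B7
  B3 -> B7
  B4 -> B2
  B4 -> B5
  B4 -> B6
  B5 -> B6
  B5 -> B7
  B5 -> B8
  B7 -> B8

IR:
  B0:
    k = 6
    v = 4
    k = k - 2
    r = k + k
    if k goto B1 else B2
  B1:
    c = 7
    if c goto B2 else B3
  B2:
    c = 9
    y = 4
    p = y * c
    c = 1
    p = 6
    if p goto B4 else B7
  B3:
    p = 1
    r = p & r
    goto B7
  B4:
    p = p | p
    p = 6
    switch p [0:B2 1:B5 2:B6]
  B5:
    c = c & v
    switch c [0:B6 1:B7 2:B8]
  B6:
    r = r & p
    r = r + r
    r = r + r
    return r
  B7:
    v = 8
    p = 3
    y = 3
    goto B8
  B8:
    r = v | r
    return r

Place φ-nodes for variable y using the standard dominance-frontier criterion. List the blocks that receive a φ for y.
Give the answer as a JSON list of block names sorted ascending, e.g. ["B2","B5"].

idom tree: B1←B0 B2←B0 B3←B1 B4←B2 B5←B4 B6←B4 B7←B0 B8←B0
Dom at joins:
  B2: preds {B0,B1,B4}: {B0} ∩ {B0,B1} ∩ {B0,B2,B4} = {B0}; idom=B0
  B6: preds {B4,B5}: {B0,B2,B4} ∩ {B0,B2,B4,B5} = {B0,B2,B4}; idom=B4
  B7: preds {B2,B3,B5}: {B0,B2} ∩ {B0,B1,B3} ∩ {B0,B2,B4,B5} = {B0}; idom=B0
  B8: preds {B5,B7}: {B0,B2,B4,B5} ∩ {B0,B7} = {B0}; idom=B0

DF derivation:
  join B2 pred B0: · stop@B0
  join B2 pred B1: B1 stop@B0
  join B2 pred B4: B4→B2 stop@B0
  join B6 pred B4: · stop@B4
  join B6 pred B5: B5 stop@B4
  join B7 pred B2: B2 stop@B0
  join B7 pred B3: B3→B1 stop@B0
  join B7 pred B5: B5→B4→B2 stop@B0
  join B8 pred B5: B5→B4→B2 stop@B0
  join B8 pred B7: B7 stop@B0
  B0: DF=∅
  B1: DF={B2,B7}
  B2: DF={B2,B7,B8}
  B3: DF={B7}
  B4: DF={B2,B7,B8}
  B5: DF={B6,B7,B8}
  B6: DF=∅
  B7: DF={B8}
  B8: DF=∅

φ for y: defs {B2,B7}
  DF⁺ = {B2,B7,B8}

Answer: ["B2", "B7", "B8"]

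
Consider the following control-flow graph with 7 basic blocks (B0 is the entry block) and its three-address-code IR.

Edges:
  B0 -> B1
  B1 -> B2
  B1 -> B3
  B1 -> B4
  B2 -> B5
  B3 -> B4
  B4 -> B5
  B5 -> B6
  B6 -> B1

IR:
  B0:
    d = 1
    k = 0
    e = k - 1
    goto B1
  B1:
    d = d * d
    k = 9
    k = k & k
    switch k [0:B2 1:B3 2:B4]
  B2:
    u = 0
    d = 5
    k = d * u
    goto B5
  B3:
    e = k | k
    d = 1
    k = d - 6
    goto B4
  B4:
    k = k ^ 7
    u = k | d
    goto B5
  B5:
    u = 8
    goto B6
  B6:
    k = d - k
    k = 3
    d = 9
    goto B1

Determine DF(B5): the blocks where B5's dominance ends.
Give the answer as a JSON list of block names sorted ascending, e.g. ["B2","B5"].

idom tree: B1←B0 B2←B1 B3←B1 B4←B1 B5←B1 B6←B5
Dom at joins:
  B1: preds {B0,B6}: {B0} ∩ {B0,B1,B5,B6} = {B0}; idom=B0
  B4: preds {B1,B3}: {B0,B1} ∩ {B0,B1,B3} = {B0,B1}; idom=B1
  B5: preds {B2,B4}: {B0,B1,B2} ∩ {B0,B1,B4} = {B0,B1}; idom=B1

DF derivation:
  B1←B0: walk · to B0
  B1←B6: walk B6→B5→B1 to B0
  B4←B1: walk · to B1
  B4←B3: walk B3 to B1
  B5←B2: walk B2 to B1
  B5←B4: walk B4 to B1
  B0 → ∅
  B1 → {B1}
  B2 → {B5}
  B3 → {B4}
  B4 → {B5}
  B5 → {B1}
  B6 → {B1}

DF(B5) = ["B1"]

Answer: ["B1"]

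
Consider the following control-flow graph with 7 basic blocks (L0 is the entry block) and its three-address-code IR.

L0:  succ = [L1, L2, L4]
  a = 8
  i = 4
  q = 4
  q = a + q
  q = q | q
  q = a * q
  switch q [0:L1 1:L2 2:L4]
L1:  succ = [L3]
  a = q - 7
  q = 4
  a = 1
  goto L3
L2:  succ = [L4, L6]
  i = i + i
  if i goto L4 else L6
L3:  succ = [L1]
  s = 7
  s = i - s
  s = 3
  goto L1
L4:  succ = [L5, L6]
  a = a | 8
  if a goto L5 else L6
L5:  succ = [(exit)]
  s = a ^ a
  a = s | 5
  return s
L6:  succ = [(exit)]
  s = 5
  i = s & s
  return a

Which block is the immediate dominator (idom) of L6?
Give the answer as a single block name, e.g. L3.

Answer: L0

Working:
idom tree: L1←L0 L2←L0 L3←L1 L4←L0 L5←L4 L6←L0
Join-block Dom:
  L1: preds {L0,L3}: {L0} ∩ {L0,L1,L3} = {L0}; idom=L0
  L4: preds {L0,L2}: {L0} ∩ {L0,L2} = {L0}; idom=L0
  L6: preds {L2,L4}: {L0,L2} ∩ {L0,L4} = {L0}; idom=L0

idom(L6) = L0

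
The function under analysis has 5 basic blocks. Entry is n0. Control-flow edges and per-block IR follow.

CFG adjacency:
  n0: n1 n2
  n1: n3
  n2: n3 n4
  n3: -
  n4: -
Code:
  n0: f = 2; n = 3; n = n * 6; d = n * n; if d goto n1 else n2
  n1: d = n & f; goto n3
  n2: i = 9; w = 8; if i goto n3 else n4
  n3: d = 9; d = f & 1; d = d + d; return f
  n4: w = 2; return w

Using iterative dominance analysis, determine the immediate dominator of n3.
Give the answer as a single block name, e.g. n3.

idom tree: n1←n0 n2←n0 n3←n0 n4←n2
Dom at joins:
  n3: preds {n1,n2}: {n0,n1} ∩ {n0,n2} = {n0}; idom=n0

idom(n3) = n0

Answer: n0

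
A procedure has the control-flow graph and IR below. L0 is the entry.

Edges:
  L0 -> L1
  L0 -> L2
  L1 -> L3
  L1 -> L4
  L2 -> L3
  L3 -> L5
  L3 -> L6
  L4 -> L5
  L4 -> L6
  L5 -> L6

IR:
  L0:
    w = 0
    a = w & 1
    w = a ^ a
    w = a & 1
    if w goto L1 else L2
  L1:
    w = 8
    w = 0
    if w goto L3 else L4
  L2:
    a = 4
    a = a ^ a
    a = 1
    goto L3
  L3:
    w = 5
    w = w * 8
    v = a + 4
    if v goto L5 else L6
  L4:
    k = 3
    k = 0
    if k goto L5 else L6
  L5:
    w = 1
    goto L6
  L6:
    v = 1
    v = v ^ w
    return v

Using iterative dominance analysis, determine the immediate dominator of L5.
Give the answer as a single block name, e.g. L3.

idom tree: L1←L0 L2←L0 L3←L0 L4←L1 L5←L0 L6←L0
Dom at joins:
  L3: preds {L1,L2}: {L0,L1} ∩ {L0,L2} = {L0}; idom=L0
  L5: preds {L3,L4}: {L0,L3} ∩ {L0,L1,L4} = {L0}; idom=L0
  L6: preds {L3,L4,L5}: {L0,L3} ∩ {L0,L1,L4} ∩ {L0,L5} = {L0}; idom=L0

idom(L5) = L0

Answer: L0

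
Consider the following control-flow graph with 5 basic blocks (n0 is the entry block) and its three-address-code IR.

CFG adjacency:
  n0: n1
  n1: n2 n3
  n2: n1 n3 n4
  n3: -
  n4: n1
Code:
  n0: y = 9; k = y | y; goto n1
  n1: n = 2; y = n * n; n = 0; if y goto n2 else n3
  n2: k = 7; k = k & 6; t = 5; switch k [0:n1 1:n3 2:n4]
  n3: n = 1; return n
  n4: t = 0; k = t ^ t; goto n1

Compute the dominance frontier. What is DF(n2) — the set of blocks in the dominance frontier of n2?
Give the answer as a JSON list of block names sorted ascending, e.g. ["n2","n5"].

idom tree: n1←n0 n2←n1 n3←n1 n4←n2
Join-block Dom:
  n1: preds {n0,n2,n4}: {n0} ∩ {n0,n1,n2} ∩ {n0,n1,n2,n4} = {n0}; idom=n0
  n3: preds {n1,n2}: {n0,n1} ∩ {n0,n1,n2} = {n0,n1}; idom=n1

Frontier:
  join n1 pred n0: · stop@n0
  join n1 pred n2: n2→n1 stop@n0
  join n1 pred n4: n4→n2→n1 stop@n0
  join n3 pred n1: · stop@n1
  join n3 pred n2: n2 stop@n1
  n0: DF=∅
  n1: DF={n1}
  n2: DF={n1,n3}
  n3: DF=∅
  n4: DF={n1}

DF(n2) = ["n1", "n3"]

Answer: ["n1", "n3"]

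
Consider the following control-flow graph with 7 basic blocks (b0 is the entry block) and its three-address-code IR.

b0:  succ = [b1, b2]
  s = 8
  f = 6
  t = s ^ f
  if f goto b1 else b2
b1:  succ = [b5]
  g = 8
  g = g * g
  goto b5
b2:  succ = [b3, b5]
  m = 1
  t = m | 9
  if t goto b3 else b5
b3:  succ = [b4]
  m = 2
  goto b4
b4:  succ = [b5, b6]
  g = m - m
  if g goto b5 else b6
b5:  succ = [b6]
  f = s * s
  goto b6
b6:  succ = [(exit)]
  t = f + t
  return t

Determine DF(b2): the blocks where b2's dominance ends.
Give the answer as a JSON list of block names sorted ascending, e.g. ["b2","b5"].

Answer: ["b5", "b6"]

Analysis:
idom tree: b1←b0 b2←b0 b3←b2 b4←b3 b5←b0 b6←b0
Dom∩ at merges:
  b5: preds {b1,b2,b4}: {b0,b1} ∩ {b0,b2} ∩ {b0,b2,b3,b4} = {b0}; idom=b0
  b6: preds {b4,b5}: {b0,b2,b3,b4} ∩ {b0,b5} = {b0}; idom=b0

Frontier:
  b5←b1: walk b1 to b0
  b5←b2: walk b2 to b0
  b5←b4: walk b4→b3→b2 to b0
  b6←b4: walk b4→b3→b2 to b0
  b6←b5: walk b5 to b0
  b0: DF=∅
  b1: DF={b5}
  b2: DF={b5,b6}
  b3: DF={b5,b6}
  b4: DF={b5,b6}
  b5: DF={b6}
  b6: DF=∅

DF(b2) = ["b5", "b6"]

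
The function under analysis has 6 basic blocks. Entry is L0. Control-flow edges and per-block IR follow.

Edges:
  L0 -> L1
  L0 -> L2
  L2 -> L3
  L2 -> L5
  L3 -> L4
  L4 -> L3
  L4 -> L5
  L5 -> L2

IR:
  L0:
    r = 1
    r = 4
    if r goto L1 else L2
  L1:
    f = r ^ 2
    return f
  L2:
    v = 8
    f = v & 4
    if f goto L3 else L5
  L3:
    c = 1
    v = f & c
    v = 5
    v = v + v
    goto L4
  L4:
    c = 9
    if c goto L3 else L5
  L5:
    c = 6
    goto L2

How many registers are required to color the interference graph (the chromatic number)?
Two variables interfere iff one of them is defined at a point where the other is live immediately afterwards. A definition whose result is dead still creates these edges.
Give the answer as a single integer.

Block summaries:
  L0 def {r} use ∅
  L1 def {f} use {r}
  L2 def {f,v} use ∅
  L3 def {c,v} use {f}
  L4 def {c} use ∅
  L5 def {c} use ∅

Live sets:
  L0: in=∅ out={r}
  L1: in={r} out=∅
  L2: in=∅ out={f}
  L3: in={f} out={f}
  L4: in={f} out={f}
  L5: in=∅ out=∅

Interfere edges:
  c — {f}
  f — {c,v}
  r — ∅
  v — {f}

Colouring:
  {c,f} pairwise interfere (2-clique) ⇒ χ ≥ 2
  assign c→r1 f→r0 r→r0 v→r1 — no edge inside a register ⇒ χ ≤ 2
  χ = 2

Answer: 2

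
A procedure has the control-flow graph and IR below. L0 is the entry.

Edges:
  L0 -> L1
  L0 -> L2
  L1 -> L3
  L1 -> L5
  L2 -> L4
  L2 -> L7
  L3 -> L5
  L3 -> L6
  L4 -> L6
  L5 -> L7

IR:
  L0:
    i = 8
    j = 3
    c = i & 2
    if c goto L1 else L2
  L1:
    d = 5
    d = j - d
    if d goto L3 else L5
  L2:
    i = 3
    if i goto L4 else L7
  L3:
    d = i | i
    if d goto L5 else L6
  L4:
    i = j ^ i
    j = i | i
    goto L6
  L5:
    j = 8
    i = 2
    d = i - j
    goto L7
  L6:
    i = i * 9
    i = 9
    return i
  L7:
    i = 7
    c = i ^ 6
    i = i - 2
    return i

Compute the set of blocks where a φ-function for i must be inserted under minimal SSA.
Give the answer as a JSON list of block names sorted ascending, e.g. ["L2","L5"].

Answer: ["L6", "L7"]

Working:
idom tree: L1←L0 L2←L0 L3←L1 L4←L2 L5←L1 L6←L0 L7←L0
Dom at joins:
  L5: preds {L1,L3}: {L0,L1} ∩ {L0,L1,L3} = {L0,L1}; idom=L1
  L6: preds {L3,L4}: {L0,L1,L3} ∩ {L0,L2,L4} = {L0}; idom=L0
  L7: preds {L2,L5}: {L0,L2} ∩ {L0,L1,L5} = {L0}; idom=L0

DF walk-up:
  join L5 pred L1: · stop@L1
  join L5 pred L3: L3 stop@L1
  join L6 pred L3: L3→L1 stop@L0
  join L6 pred L4: L4→L2 stop@L0
  join L7 pred L2: L2 stop@L0
  join L7 pred L5: L5→L1 stop@L0
  L0 → ∅
  L1 → {L6,L7}
  L2 → {L6,L7}
  L3 → {L5,L6}
  L4 → {L6}
  L5 → {L7}
  L6 → ∅
  L7 → ∅

φ for i: defs {L0,L2,L4,L5,L6,L7}
  DF⁺ = {L6,L7}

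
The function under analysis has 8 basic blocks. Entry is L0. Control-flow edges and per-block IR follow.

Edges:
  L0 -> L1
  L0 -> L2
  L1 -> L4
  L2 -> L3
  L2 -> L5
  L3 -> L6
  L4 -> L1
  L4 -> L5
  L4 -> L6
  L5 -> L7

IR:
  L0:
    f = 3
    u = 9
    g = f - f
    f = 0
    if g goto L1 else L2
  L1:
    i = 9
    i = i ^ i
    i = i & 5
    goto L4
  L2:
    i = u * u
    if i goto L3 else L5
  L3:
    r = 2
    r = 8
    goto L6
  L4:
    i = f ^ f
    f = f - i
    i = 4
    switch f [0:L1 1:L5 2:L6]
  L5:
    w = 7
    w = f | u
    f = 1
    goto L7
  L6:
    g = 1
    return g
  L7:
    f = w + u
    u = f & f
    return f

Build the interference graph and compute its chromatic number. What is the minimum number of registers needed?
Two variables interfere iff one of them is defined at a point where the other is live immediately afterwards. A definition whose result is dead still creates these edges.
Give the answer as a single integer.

Answer: 3

Analysis:
def/use:
  L0: {f,g,u} / ∅
  L1: {i} / ∅
  L2: {i} / {u}
  L3: {r} / ∅
  L4: {f,i} / {f}
  L5: {f,w} / {f,u}
  L6: {g} / ∅
  L7: {f,u} / {u,w}

Liveness:
  live L0: ∅→{f,u}
  live L1: {f,u}→{f,u}
  live L2: {f,u}→{f,u}
  live L3: ∅→∅
  live L4: {f,u}→{f,u}
  live L5: {f,u}→{u,w}
  live L6: ∅→∅
  live L7: {u,w}→∅

Interfere edges:
  f↔{g,i,u,w}
  g↔{f,u}
  i↔{f,u}
  r↔∅
  u↔{f,g,i,w}
  w↔{f,u}

Registers:
  clique {f,g,u} ⇒ need ≥ 3
  assign f→r0 g→r2 i→r2 r→r0 u→r1 w→r2 — no edge inside a register ⇒ χ ≤ 3
  χ = 3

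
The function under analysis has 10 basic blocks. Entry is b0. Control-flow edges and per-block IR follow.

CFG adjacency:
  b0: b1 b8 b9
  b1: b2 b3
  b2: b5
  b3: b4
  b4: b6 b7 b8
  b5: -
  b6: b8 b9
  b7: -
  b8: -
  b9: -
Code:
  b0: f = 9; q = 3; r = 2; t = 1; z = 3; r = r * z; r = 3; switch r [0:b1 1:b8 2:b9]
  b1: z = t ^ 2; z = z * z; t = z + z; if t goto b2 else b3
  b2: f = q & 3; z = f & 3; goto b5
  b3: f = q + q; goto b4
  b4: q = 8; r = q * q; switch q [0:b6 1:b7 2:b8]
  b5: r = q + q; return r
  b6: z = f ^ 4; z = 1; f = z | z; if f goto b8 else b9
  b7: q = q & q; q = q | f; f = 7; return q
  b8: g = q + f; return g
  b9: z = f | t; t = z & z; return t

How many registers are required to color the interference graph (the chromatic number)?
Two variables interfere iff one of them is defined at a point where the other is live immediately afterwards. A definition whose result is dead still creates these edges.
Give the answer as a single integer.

Answer: 5

Analysis:
Per-block:
  b0: def={f,q,r,t,z} ue=∅
  b1: def={t,z} ue={t}
  b2: def={f,z} ue={q}
  b3: def={f} ue={q}
  b4: def={q,r} ue=∅
  b5: def={r} ue={q}
  b6: def={f,z} ue={f}
  b7: def={f,q} ue={f,q}
  b8: def={g} ue={f,q}
  b9: def={t,z} ue={f,t}

Liveness:
  b0 li=∅ lo={f,q,t}
  b1 li={q,t} lo={q,t}
  b2 li={q} lo={q}
  b3 li={q,t} lo={f,t}
  b4 li={f,t} lo={f,q,t}
  b5 li={q} lo=∅
  b6 li={f,q,t} lo={f,q,t}
  b7 li={f,q} lo=∅
  b8 li={f,q} lo=∅
  b9 li={f,t} lo=∅

Conflict graph:
  f↔{q,r,t,z}
  g↔∅
  q↔{f,r,t,z}
  r↔{f,q,t,z}
  t↔{f,q,r,z}
  z↔{f,q,r,t}

Colouring:
  clique {f,q,r,t,z} ⇒ need ≥ 5
  assign f→R0 g→R0 q→R1 r→R2 t→R3 z→R4 — no edge inside a register ⇒ χ ≤ 5
  χ = 5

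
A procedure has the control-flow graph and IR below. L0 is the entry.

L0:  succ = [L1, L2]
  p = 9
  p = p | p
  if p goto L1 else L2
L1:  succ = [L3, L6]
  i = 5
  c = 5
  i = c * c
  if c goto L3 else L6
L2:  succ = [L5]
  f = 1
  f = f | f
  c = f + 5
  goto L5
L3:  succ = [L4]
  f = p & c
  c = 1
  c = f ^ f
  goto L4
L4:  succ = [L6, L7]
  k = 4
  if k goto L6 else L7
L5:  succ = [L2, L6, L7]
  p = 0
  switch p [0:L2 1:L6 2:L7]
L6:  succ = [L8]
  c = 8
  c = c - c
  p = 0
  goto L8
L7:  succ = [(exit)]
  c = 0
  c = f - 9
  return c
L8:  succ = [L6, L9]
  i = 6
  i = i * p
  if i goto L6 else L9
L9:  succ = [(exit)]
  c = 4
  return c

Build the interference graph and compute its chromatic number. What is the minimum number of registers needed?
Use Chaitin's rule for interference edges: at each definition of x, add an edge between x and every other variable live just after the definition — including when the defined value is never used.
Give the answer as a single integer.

Answer: 3

Derivation:
def/use:
  L0 def {p} use ∅
  L1 def {c,i} use ∅
  L2 def {c,f} use ∅
  L3 def {c,f} use {c,p}
  L4 def {k} use ∅
  L5 def {p} use ∅
  L6 def {c,p} use ∅
  L7 def {c} use {f}
  L8 def {i} use {p}
  L9 def {c} use ∅

Live sets:
  L0 li=∅ lo={p}
  L1 li={p} lo={c,p}
  L2 li=∅ lo={f}
  L3 li={c,p} lo={f}
  L4 li={f} lo={f}
  L5 li={f} lo={f}
  L6 li=∅ lo={p}
  L7 li={f} lo=∅
  L8 li={p} lo=∅
  L9 li=∅ lo=∅

Conflict graph:
  c: {f,i,p}
  f: {c,k,p}
  i: {c,p}
  k: {f}
  p: {c,f,i}

Colouring:
  {c,f,p} pairwise interfere (3-clique) ⇒ χ ≥ 3
  3-colouring: R0={c,k}  R1={f,i}  R2={p}
  χ = 3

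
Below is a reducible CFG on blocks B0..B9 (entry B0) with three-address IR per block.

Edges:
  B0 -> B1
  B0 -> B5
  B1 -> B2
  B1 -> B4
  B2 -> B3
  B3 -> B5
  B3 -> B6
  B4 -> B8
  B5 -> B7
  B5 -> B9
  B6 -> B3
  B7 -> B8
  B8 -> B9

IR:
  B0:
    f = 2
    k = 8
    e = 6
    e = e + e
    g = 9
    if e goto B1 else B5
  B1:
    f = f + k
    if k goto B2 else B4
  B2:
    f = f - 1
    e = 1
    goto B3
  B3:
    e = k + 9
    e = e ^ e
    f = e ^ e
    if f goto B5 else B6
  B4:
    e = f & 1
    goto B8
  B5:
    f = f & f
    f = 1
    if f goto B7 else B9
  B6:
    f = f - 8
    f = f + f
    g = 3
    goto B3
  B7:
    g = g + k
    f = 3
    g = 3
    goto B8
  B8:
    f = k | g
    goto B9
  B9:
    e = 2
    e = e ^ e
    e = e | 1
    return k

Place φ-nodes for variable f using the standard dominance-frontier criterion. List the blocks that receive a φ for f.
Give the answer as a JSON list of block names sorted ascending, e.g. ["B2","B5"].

Answer: ["B3", "B5", "B8", "B9"]

Derivation:
idom tree: B1←B0 B2←B1 B3←B2 B4←B1 B5←B0 B6←B3 B7←B5 B8←B0 B9←B0
Dom at joins:
  B3: preds {B2,B6}: {B0,B1,B2} ∩ {B0,B1,B2,B3,B6} = {B0,B1,B2}; idom=B2
  B5: preds {B0,B3}: {B0} ∩ {B0,B1,B2,B3} = {B0}; idom=B0
  B8: preds {B4,B7}: {B0,B1,B4} ∩ {B0,B5,B7} = {B0}; idom=B0
  B9: preds {B5,B8}: {B0,B5} ∩ {B0,B8} = {B0}; idom=B0

DF walk-up:
  B3←B2: walk · to B2
  B3←B6: walk B6→B3 to B2
  B5←B0: walk · to B0
  B5←B3: walk B3→B2→B1 to B0
  B8←B4: walk B4→B1 to B0
  B8←B7: walk B7→B5 to B0
  B9←B5: walk B5 to B0
  B9←B8: walk B8 to B0
  B0: DF=∅
  B1: DF={B5,B8}
  B2: DF={B5}
  B3: DF={B3,B5}
  B4: DF={B8}
  B5: DF={B8,B9}
  B6: DF={B3}
  B7: DF={B8}
  B8: DF={B9}
  B9: DF=∅

φ for f: defs {B0,B1,B2,B3,B5,B6,B7,B8}
  DF⁺ = {B3,B5,B8,B9}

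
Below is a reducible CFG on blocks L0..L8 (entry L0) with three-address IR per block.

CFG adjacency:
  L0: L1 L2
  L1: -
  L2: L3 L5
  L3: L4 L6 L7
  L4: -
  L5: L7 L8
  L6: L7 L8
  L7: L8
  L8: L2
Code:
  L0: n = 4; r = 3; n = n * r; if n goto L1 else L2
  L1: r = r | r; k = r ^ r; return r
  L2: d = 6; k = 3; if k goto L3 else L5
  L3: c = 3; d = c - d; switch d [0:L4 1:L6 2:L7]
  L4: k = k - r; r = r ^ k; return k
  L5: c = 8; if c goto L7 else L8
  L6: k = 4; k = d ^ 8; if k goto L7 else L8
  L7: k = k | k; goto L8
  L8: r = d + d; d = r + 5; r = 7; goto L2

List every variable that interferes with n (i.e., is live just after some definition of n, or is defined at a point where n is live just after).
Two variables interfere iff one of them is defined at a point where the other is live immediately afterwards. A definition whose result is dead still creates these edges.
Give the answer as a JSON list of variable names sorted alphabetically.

Answer: ["r"]

Working:
def/use:
  L0: {n,r} / ∅
  L1: {k,r} / {r}
  L2: {d,k} / ∅
  L3: {c,d} / {d}
  L4: {k,r} / {k,r}
  L5: {c} / ∅
  L6: {k} / {d}
  L7: {k} / {k}
  L8: {d,r} / {d}

Live sets:
  L0 li=∅ lo={r}
  L1 li={r} lo=∅
  L2 li={r} lo={d,k,r}
  L3 li={d,k,r} lo={d,k,r}
  L4 li={k,r} lo=∅
  L5 li={d,k} lo={d,k}
  L6 li={d} lo={d,k}
  L7 li={d,k} lo={d}
  L8 li={d} lo={r}

Interference:
  c — {d,k,r}
  d — {c,k,r}
  k — {c,d,r}
  n — {r}
  r — {c,d,k,n}

N(n) = ["r"]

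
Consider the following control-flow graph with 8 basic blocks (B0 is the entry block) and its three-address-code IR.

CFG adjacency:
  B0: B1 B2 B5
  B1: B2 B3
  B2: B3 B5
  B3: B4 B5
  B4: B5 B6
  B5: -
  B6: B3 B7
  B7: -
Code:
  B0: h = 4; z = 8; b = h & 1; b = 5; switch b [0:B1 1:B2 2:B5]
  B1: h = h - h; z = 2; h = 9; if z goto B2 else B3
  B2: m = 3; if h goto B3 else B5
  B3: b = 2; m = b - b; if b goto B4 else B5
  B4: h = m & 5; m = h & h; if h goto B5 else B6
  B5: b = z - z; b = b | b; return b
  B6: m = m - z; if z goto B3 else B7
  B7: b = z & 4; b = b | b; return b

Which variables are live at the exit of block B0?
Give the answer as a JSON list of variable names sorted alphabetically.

def/use:
  B0 def {b,h,z} use ∅
  B1 def {h,z} use {h}
  B2 def {m} use {h}
  B3 def {b,m} use ∅
  B4 def {h,m} use {m}
  B5 def {b} use {z}
  B6 def {m} use {m,z}
  B7 def {b} use {z}

Backward fixpoint:
  live B0: ∅→{h,z}
  live B1: {h}→{h,z}
  live B2: {h,z}→{z}
  live B3: {z}→{m,z}
  live B4: {m,z}→{m,z}
  live B5: {z}→∅
  live B6: {m,z}→{z}
  live B7: {z}→∅

live-out(B0) = ["h", "z"]

Answer: ["h", "z"]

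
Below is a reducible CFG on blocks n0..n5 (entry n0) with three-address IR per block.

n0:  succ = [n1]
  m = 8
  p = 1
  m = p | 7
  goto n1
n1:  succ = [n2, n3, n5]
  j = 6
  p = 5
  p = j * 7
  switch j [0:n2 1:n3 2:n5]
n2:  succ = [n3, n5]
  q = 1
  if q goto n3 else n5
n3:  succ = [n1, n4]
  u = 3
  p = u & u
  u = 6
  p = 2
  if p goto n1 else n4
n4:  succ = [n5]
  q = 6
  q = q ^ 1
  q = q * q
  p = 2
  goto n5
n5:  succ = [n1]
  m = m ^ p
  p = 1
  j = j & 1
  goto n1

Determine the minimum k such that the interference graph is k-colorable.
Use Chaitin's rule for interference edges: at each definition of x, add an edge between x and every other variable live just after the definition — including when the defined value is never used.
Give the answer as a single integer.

Answer: 4

Analysis:
def/use:
  n0: {m,p} / ∅
  n1: {j,p} / ∅
  n2: {q} / ∅
  n3: {p,u} / ∅
  n4: {p,q} / ∅
  n5: {j,m,p} / {j,m,p}

Backward fixpoint:
  n0: in=∅ out={m}
  n1: in={m} out={j,m,p}
  n2: in={j,m,p} out={j,m,p}
  n3: in={j,m} out={j,m}
  n4: in={j,m} out={j,m,p}
  n5: in={j,m,p} out={m}

Interference:
  j — {m,p,q,u}
  m — {j,p,q,u}
  p — {j,m,q}
  q — {j,m,p}
  u — {j,m}

Colouring:
  {j,m,p,q} pairwise interfere (4-clique) ⇒ χ ≥ 4
  assign j→c0 m→c1 p→c2 q→c3 u→c2 — no edge inside a register ⇒ χ ≤ 4
  χ = 4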